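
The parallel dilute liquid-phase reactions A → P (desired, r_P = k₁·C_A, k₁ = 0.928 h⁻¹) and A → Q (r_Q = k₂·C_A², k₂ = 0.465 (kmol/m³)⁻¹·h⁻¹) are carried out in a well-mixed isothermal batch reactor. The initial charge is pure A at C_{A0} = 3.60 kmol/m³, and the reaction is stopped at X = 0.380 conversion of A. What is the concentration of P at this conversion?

0.559 kmol/m³

C_A = C_{A0}(1−X) = 2.232 kmol/m³.
Along a PFR/batch, dC_P/dC_A = −r_P/(r_P+r_Q) = −k₁/(k₁+k₂·C_A).
Integrating from C_{A0} to C_A: C_P = (0.928/0.465)·ln[(0.928+0.465·3.60)/(0.928+0.465·2.23)] = 1.996·ln(2.602/1.966) = 0.5595 kmol/m³.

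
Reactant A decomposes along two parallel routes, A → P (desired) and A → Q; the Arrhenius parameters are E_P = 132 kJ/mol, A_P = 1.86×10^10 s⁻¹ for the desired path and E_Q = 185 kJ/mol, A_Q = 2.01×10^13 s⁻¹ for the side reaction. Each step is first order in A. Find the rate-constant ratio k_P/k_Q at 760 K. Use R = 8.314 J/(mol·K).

With equal orders, S_{P/Q} = k_P/k_Q = (A_P/A_Q)·exp[(E_Q−E_P)/(RT)].
(E_Q−E_P)/(RT) = (185−132)×10³/(8.314×760) = 53000/6319 = 8.388.
k_P/k_Q = (1.86×10^10/2.01×10^13)·exp(8.388) = 9.254×10^-4 × 4393 = 4.07.

4.07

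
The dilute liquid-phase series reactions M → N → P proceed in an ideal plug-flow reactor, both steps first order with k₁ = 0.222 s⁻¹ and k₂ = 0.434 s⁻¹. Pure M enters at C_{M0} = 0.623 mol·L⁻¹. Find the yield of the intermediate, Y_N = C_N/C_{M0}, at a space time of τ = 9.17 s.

0.117

For first-order series with pure M initially, C_N(τ) = k₁C_{M0}/(k₂−k₁)·(e^(−k₁τ) − e^(−k₂τ)).
e^(−k₁τ) = e^(−0.222×9.17) = e^(−2.036) = 0.1306; e^(−k₂τ) = e^(−3.980) = 0.01869.
C_N = 0.222×0.623/(0.434−0.222) × (0.1306−0.01869) = 0.6524×0.1119 = 0.07300 mol·L⁻¹.
Y_N = C_N/C_{M0} = 0.07300/0.623 = 0.117.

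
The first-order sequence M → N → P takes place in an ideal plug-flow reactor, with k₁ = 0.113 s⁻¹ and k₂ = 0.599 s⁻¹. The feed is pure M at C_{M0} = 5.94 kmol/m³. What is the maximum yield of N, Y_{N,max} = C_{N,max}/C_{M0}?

At the optimum, C_{N,max}/C_{M0} = (k₁/k₂)^[k₂/(k₂−k₁)].
= (0.113/0.599)^(0.599/(0.599−0.113)) = (0.1886)^(1.233) = 0.1280.

0.128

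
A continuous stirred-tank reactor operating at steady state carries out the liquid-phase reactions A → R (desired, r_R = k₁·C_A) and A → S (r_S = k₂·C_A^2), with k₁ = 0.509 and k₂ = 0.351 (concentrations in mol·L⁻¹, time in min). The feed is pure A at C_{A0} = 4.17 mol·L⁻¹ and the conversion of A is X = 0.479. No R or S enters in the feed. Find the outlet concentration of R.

Exit C_A = C_{A0}(1−X) = 4.17×0.521 = 2.173 mol·L⁻¹.
A CSTR operates uniformly at the exit composition, giving r_R = 1.106 and r_S = 1.657 (each k·C_A^n at C_A = 2.173).
Fraction of consumed A going to R: r_R/(r_R+r_S) = 0.4003.
C_R = 0.4003·C_{A0}·X = 0.4003×4.17×0.479 = 0.800 mol·L⁻¹.

0.800 mol·L⁻¹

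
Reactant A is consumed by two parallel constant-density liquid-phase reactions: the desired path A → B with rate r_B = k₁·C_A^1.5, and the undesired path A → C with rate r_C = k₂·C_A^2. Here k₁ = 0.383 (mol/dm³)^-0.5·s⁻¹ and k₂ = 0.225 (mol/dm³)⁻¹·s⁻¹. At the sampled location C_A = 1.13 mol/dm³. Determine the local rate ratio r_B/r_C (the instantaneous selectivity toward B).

1.60

S_{B/C} = r_B/r_C = (k₁·C_A^1.5)/(k₂·C_A^2) = (k₁/k₂)·C_A^-0.5.
= (0.383×1.130^1.5) / (0.225×1.130^2) = 0.4601/0.2873 = 1.60.
The undesired path is higher order in A, so low C_A (CSTR or dilute feed) favours B.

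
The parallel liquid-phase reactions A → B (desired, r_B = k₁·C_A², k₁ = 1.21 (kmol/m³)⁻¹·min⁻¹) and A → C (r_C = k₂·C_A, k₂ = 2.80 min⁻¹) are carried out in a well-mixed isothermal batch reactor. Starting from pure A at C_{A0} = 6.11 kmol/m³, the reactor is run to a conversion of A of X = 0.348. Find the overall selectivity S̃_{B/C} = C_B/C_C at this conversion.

2.16

C_A = C_{A0}(1−X) = 3.984 kmol/m³.
Along a PFR/batch, dC_C/dC_A = −r_C/(r_B+r_C) = −k₂/(k₂+k₁·C_A).
Integrating from C_{A0} to C_A: C_C = (2.80/1.21)·ln[(2.80+1.21·6.11)/(2.80+1.21·3.98)] = 2.314·ln(10.19/7.620) = 0.6731 kmol/m³.
Then C_B = (C_{A0}−C_A) − C_C = 2.126 − 0.6731 = 1.453 kmol/m³.
S̃_{B/C} = C_B/C_C = 1.453/0.6731 = 2.16.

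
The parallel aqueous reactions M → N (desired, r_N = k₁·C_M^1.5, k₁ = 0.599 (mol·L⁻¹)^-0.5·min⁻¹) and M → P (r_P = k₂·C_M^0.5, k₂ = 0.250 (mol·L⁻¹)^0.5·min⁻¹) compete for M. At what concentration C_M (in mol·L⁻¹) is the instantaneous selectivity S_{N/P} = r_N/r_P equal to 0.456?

0.190 mol·L⁻¹

S_{N/P} = (k₁/k₂)·C_M ⇒ C_M = S·k₂/k₁.
= 0.456×0.250/0.599 = 0.190 mol·L⁻¹.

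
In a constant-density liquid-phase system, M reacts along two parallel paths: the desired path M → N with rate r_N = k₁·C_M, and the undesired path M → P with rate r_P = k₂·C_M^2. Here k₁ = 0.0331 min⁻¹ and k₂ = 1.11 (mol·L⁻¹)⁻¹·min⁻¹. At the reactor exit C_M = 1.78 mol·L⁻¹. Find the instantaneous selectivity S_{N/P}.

S_{N/P} = r_N/r_P = (k₁·C_M)/(k₂·C_M^2) = (k₁/k₂)·C_M⁻¹.
= (0.0331×1.780) / (1.11×1.780^2) = 0.05892/3.517 = 0.0168.

0.0168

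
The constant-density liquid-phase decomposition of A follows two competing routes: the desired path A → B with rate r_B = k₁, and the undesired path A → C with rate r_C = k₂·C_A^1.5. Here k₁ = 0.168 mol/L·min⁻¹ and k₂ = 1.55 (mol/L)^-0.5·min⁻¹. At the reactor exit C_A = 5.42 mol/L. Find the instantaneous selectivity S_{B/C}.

0.00859

S_{B/C} = r_B/r_C = (k₁)/(k₂·C_A^1.5) = (k₁/k₂)·C_A^-1.5.
= (0.168) / (1.55×5.420^1.5) = 0.1680/19.56 = 0.00859.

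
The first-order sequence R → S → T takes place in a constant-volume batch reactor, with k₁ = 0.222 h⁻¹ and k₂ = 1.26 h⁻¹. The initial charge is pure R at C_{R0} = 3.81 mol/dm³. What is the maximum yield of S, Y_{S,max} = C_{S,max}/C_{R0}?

At the optimum, C_{S,max}/C_{R0} = (k₁/k₂)^[k₂/(k₂−k₁)].
= (0.222/1.26)^(1.26/(1.26−0.222)) = (0.1762)^(1.214) = 0.1215.

0.122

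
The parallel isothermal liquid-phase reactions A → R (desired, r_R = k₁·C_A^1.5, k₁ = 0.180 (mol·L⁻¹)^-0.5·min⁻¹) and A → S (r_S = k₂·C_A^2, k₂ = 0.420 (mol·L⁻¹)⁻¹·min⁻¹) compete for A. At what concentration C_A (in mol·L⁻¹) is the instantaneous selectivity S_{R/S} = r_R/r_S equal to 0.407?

1.11 mol·L⁻¹

S_{R/S} = (k₁/k₂)·C_A^-0.5 ⇒ C_A = (S·k₂/k₁)^(-2).
= (0.407×0.420/0.180)^(-2) = (0.9497)^(-2) = 1.11 mol·L⁻¹.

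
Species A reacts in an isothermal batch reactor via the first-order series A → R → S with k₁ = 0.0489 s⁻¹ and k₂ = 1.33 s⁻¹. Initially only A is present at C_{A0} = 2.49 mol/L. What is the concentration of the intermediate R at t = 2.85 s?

The intermediate concentration in a first-order A→B→C sequence is C_R = k₁C_{A0}(e^(−k₁t) − e^(−k₂t))/(k₂−k₁).
e^(−k₁t) = e^(−0.0489×2.85) = e^(−0.1394) = 0.8699; e^(−k₂t) = e^(−3.791) = 0.02258.
C_R = 0.0489×2.49/(1.33−0.0489) × (0.8699−0.02258) = 0.09504×0.8473 = 0.08053 mol/L.

0.0805 mol/L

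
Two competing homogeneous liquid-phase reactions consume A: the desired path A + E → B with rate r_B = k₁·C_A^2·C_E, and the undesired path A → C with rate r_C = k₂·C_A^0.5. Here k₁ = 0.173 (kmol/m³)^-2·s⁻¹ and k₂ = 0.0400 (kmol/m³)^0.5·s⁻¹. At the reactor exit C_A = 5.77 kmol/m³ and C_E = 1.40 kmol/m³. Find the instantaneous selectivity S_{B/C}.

83.9

S_{B/C} = r_B/r_C = (k₁·C_A^2·C_E)/(k₂·C_A^0.5) = (k₁/k₂)·C_A^1.5·C_E.
= (0.173×5.770^2×1.400) / (0.0400×5.770^0.5) = 8.064/0.09608 = 83.9.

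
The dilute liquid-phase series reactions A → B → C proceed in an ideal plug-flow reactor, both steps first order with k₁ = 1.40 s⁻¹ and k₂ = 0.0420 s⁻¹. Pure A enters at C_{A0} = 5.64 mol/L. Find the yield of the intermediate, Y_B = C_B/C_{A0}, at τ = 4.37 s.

The intermediate concentration in a first-order A→B→C sequence is C_B = k₁C_{A0}(e^(−k₁τ) − e^(−k₂τ))/(k₂−k₁).
e^(−k₁τ) = e^(−1.40×4.37) = e^(−6.118) = 0.002203; e^(−k₂τ) = e^(−0.1835) = 0.8323.
C_B = 1.40×5.64/(0.0420−1.40) × (0.002203−0.8323) = (-5.814)×(-0.8301) = 4.827 mol/L.
Y_B = C_B/C_{A0} = 4.827/5.64 = 0.856.

0.856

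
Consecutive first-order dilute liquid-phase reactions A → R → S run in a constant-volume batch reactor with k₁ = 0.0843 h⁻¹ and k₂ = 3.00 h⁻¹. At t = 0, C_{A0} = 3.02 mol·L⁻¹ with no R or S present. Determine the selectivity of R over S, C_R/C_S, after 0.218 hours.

2.75

Solving the coupled first-order balances gives C_R(t) = [k₁/(k₂−k₁)]·C_{A0}·(e^(−k₁t) − e^(−k₂t)).
e^(−k₁t) = e^(−0.0843×0.218) = e^(−0.01838) = 0.9818; e^(−k₂t) = e^(−0.6540) = 0.5200.
C_R = 0.0843×3.02/(3.00−0.0843) × (0.9818−0.5200) = 0.08732×0.4618 = 0.04032 mol·L⁻¹.
C_A = C_{A0}e^(−k₁t) = 2.965 mol·L⁻¹, so C_S = C_{A0}−C_A−C_R = 0.01467 mol·L⁻¹; C_R/C_S = 2.75.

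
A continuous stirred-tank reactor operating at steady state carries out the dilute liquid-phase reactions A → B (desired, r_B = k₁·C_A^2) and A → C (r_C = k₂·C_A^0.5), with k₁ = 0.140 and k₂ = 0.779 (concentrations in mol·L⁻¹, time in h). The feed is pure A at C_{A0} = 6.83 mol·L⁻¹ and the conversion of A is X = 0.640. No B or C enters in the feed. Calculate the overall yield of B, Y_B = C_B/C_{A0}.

Exit C_A = C_{A0}(1−X) = 6.83×0.360 = 2.459 mol·L⁻¹.
In a CSTR the entire volume is at exit conditions, so r_B = 0.140×2.459^2 = 0.8464 and r_C = 0.779×2.459^0.5 = 1.222.
Fraction of consumed A going to B: r_B/(r_B+r_C) = 0.4093.
C_B = 0.4093·C_{A0}·X = 0.4093×6.83×0.640 = 1.79 mol·L⁻¹; Y_B = C_B/C_{A0} = 0.262.

0.262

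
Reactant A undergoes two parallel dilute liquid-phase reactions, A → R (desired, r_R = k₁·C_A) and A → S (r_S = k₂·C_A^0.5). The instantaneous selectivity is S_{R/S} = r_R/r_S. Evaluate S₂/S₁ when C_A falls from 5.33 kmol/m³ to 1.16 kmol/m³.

S_{R/S} = (k₁/k₂)·C_A^0.5, so S₂/S₁ = (C_{A,2}/C_{A,1})^0.5.
= (1.16/5.33)^0.5 = (0.2176)^0.5 = 0.467.
Selectivity toward R falls as C_A falls — high-concentration operation is favoured.

0.467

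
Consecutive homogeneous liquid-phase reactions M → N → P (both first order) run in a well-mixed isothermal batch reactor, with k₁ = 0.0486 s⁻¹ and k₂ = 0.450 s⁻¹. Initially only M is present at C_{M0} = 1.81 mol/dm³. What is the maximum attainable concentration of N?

0.149 mol/dm³

Evaluating C_N at t_opt = ln(k₂/k₁)/(k₂−k₁) gives C_{N,max}/C_{M0} = (k₁/k₂)^[k₂/(k₂−k₁)].
= (0.0486/0.450)^(0.450/(0.450−0.0486)) = (0.1080)^(1.121) = 0.08249.
C_{N,max} = 0.08249×1.81 = 0.149 mol/dm³.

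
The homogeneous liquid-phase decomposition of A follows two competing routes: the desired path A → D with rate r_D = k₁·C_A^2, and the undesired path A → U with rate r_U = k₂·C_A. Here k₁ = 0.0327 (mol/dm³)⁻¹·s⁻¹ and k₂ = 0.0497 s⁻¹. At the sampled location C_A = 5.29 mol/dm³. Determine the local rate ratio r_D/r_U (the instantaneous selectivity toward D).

S_{D/U} = r_D/r_U = (k₁·C_A^2)/(k₂·C_A) = (k₁/k₂)·C_A.
= (0.0327×5.290^2) / (0.0497×5.290) = 0.9151/0.2629 = 3.48.
Since the desired path is higher order in A, keeping C_A high (PFR or concentrated feed) favours D.

3.48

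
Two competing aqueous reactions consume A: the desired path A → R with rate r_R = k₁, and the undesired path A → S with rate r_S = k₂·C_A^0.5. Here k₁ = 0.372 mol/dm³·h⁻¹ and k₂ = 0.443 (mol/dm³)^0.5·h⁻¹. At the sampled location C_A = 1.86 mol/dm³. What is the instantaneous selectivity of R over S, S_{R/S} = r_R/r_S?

S_{R/S} = r_R/r_S = (k₁)/(k₂·C_A^0.5) = (k₁/k₂)·C_A^-0.5.
= (0.372) / (0.443×1.860^0.5) = 0.3720/0.6042 = 0.616.

0.616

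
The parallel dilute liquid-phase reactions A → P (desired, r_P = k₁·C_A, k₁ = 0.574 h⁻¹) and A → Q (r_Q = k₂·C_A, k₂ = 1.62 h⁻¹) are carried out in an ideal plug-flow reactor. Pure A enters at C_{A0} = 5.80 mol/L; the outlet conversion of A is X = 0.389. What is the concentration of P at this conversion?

0.590 mol/L

C_A = C_{A0}(1−X) = 3.544 mol/L.
Both paths are first order in A, so the instantaneous fraction to P is constant: dC_P/d(−C_A) = k₁/(k₁+k₂) = 0.2616.
C_P = 0.2616·(C_{A0}−C_A) = 0.2616×2.256 = 0.590 mol/L.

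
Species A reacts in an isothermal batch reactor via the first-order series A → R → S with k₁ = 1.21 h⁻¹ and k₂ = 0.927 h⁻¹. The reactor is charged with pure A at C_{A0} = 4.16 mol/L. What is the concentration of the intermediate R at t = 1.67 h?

Solving the coupled first-order balances gives C_R(t) = [k₁/(k₂−k₁)]·C_{A0}·(e^(−k₁t) − e^(−k₂t)).
e^(−k₁t) = e^(−1.21×1.67) = e^(−2.021) = 0.1326; e^(−k₂t) = e^(−1.548) = 0.2127.
C_R = 1.21×4.16/(0.927−1.21) × (0.1326−0.2127) = (-17.79)×(-0.08009) = 1.425 mol/L.

1.42 mol/L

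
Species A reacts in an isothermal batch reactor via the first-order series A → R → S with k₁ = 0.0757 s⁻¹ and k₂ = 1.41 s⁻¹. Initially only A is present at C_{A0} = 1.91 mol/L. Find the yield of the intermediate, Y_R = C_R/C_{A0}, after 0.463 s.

0.0252

For first-order series with pure A initially, C_R(t) = k₁C_{A0}/(k₂−k₁)·(e^(−k₁t) − e^(−k₂t)).
e^(−k₁t) = e^(−0.0757×0.463) = e^(−0.03505) = 0.9656; e^(−k₂t) = e^(−0.6528) = 0.5206.
C_R = 0.0757×1.91/(1.41−0.0757) × (0.9656−0.5206) = 0.1084×0.4450 = 0.04822 mol/L.
Y_R = C_R/C_{A0} = 0.04822/1.91 = 0.0252.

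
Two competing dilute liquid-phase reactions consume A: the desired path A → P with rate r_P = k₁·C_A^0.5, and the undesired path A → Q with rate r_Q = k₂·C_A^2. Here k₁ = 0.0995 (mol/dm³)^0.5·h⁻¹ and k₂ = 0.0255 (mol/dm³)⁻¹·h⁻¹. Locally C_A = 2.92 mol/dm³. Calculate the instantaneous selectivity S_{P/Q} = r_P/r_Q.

S_{P/Q} = r_P/r_Q = (k₁·C_A^0.5)/(k₂·C_A^2) = (k₁/k₂)·C_A^-1.5.
= (0.0995×2.920^0.5) / (0.0255×2.920^2) = 0.1700/0.2174 = 0.782.

0.782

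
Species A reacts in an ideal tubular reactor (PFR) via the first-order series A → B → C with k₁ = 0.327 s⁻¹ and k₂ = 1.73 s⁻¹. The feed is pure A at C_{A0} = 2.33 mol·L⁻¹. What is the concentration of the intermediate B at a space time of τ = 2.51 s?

For first-order series with pure A initially, C_B(τ) = k₁C_{A0}/(k₂−k₁)·(e^(−k₁τ) − e^(−k₂τ)).
e^(−k₁τ) = e^(−0.327×2.51) = e^(−0.8208) = 0.4401; e^(−k₂τ) = e^(−4.342) = 0.01301.
C_B = 0.327×2.33/(1.73−0.327) × (0.4401−0.01301) = 0.5431×0.4271 = 0.2319 mol·L⁻¹.

0.232 mol·L⁻¹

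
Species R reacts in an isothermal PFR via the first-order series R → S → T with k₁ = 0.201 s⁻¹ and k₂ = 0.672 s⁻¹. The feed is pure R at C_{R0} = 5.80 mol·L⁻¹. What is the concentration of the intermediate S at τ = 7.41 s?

0.541 mol·L⁻¹

Solving the coupled first-order balances gives C_S(τ) = [k₁/(k₂−k₁)]·C_{R0}·(e^(−k₁τ) − e^(−k₂τ)).
e^(−k₁τ) = e^(−0.201×7.41) = e^(−1.489) = 0.2255; e^(−k₂τ) = e^(−4.980) = 0.006877.
C_S = 0.201×5.80/(0.672−0.201) × (0.2255−0.006877) = 2.475×0.2186 = 0.5411 mol·L⁻¹.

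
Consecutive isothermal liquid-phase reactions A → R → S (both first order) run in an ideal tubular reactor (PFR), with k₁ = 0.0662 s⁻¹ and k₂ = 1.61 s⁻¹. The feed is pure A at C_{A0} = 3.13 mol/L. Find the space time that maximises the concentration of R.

The intermediate peaks when r₁ = r₂, i.e. k₁e^(−k₁τ) = k₂e^(−k₂τ), giving τ_opt = ln(k₂/k₁)/(k₂−k₁).
= ln(1.61/0.0662)/(1.61−0.0662) = ln(24.32)/1.544 = 3.191/1.544 = 2.07 s.

2.07 s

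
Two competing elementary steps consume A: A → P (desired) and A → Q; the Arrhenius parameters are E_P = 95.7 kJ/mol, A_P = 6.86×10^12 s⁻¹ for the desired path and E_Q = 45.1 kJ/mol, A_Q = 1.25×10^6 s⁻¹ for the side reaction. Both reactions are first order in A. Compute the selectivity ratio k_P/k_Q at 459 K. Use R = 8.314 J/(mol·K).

9.57

Since both paths have the same order in A, the concentration cancels and S_{P/Q} = k_P/k_Q = (A_P/A_Q)·exp[(E_Q−E_P)/(RT)].
(E_Q−E_P)/(RT) = (45.1−95.7)×10³/(8.314×459) = -50600/3816 = -13.26.
k_P/k_Q = (6.86×10^12/1.25×10^6)·exp(-13.26) = 5.488×10^6 × 1.744×10^-6 = 9.57.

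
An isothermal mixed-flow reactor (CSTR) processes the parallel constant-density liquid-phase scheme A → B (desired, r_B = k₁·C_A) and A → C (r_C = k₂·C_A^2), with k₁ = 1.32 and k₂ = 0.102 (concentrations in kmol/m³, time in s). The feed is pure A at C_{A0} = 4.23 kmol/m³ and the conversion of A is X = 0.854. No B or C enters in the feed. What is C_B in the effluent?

Exit C_A = C_{A0}(1−X) = 4.23×0.146 = 0.6176 kmol/m³.
A CSTR operates uniformly at the exit composition, giving r_B = 0.8152 and r_C = 0.03890 (each k·C_A^n at C_A = 0.6176).
Fraction of consumed A going to B: r_B/(r_B+r_C) = 0.9545.
C_B = 0.9545·C_{A0}·X = 0.9545×4.23×0.854 = 3.45 kmol/m³.

3.45 kmol/m³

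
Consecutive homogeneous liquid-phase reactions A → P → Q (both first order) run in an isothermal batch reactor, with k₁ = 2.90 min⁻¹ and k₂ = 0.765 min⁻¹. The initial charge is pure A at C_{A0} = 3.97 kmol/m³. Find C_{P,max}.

Evaluating C_P at t_opt = ln(k₂/k₁)/(k₂−k₁) gives C_{P,max}/C_{A0} = (k₁/k₂)^[k₂/(k₂−k₁)].
= (2.90/0.765)^(0.765/(0.765−2.90)) = (3.791)^(-0.3583) = 0.6203.
C_{P,max} = 0.6203×3.97 = 2.46 kmol/m³.

2.46 kmol/m³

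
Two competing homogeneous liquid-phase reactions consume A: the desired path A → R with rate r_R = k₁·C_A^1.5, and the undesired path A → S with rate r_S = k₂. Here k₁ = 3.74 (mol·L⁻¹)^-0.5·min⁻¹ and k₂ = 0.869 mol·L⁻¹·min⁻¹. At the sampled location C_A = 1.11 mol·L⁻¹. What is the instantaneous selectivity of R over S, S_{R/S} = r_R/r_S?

S_{R/S} = r_R/r_S = (k₁·C_A^1.5)/(k₂) = (k₁/k₂)·C_A^1.5.
= (3.74×1.110^1.5) / (0.869) = 4.374/0.8690 = 5.03.
Since the desired path is higher order in A, keeping C_A high (PFR or concentrated feed) favours R.

5.03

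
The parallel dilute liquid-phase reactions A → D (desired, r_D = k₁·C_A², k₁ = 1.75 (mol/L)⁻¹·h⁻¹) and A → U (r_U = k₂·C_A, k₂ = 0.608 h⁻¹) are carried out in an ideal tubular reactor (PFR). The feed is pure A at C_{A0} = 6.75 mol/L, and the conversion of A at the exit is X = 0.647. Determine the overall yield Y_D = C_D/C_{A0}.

0.598

C_A = C_{A0}(1−X) = 2.383 mol/L.
Along a PFR/batch, dC_U/dC_A = −r_U/(r_D+r_U) = −k₂/(k₂+k₁·C_A).
Integrating from C_{A0} to C_A: C_U = (0.608/1.75)·ln[(0.608+1.75·6.75)/(0.608+1.75·2.38)] = 0.3474·ln(12.42/4.778) = 0.3319 mol/L.
Then C_D = (C_{A0}−C_A) − C_U = 4.367 − 0.3319 = 4.035 mol/L.
Y_D = C_D/C_{A0} = 4.035/6.75 = 0.598.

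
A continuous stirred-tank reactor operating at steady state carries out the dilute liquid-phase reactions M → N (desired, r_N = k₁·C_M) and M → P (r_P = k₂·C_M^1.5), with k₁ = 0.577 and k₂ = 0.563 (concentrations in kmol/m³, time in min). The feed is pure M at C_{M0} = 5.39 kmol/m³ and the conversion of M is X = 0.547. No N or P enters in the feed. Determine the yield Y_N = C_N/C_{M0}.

Exit C_M = C_{M0}(1−X) = 5.39×0.453 = 2.442 kmol/m³.
In a CSTR the entire volume is at exit conditions, so r_N = 0.577×2.442 = 1.409 and r_P = 0.563×2.442^1.5 = 2.148.
Fraction of consumed M going to N: r_N/(r_N+r_P) = 0.3961.
C_N = 0.3961·C_{M0}·X = 0.3961×5.39×0.547 = 1.17 kmol/m³; Y_N = C_N/C_{M0} = 0.217.

0.217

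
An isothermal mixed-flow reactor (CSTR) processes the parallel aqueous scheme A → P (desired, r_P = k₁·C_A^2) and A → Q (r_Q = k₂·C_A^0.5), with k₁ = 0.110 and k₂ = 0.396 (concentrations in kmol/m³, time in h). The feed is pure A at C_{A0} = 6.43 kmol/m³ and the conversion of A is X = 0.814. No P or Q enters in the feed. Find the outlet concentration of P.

1.39 kmol/m³

Exit C_A = C_{A0}(1−X) = 6.43×0.186 = 1.196 kmol/m³.
Rates in a CSTR are evaluated at the outlet concentration: r_P = 0.110×1.196^2 = 0.1573, r_Q = 0.396×1.196^0.5 = 0.4331.
Fraction of consumed A going to P: r_P/(r_P+r_Q) = 0.2665.
C_P = 0.2665·C_{A0}·X = 0.2665×6.43×0.814 = 1.39 kmol/m³.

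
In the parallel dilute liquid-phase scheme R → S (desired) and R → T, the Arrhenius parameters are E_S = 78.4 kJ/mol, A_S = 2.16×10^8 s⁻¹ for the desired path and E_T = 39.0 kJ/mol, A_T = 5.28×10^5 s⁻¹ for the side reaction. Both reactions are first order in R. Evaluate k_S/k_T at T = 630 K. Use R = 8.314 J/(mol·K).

Since both paths have the same order in R, the concentration cancels and S_{S/T} = k_S/k_T = (A_S/A_T)·exp[(E_T−E_S)/(RT)].
(E_T−E_S)/(RT) = (39.0−78.4)×10³/(8.314×630) = -39400/5238 = -7.522.
k_S/k_T = (2.16×10^8/5.28×10^5)·exp(-7.522) = 409.1 × 5.409×10^-4 = 0.221.
Since E_S > E_T, raising the temperature improves selectivity toward S.

0.221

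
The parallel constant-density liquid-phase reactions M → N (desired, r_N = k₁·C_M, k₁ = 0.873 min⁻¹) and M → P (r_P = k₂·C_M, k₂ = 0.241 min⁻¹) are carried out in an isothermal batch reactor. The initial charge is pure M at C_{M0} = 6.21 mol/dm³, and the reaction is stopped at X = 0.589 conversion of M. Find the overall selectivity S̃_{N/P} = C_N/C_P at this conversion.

C_M = C_{M0}(1−X) = 2.552 mol/dm³.
Both paths are first order in M, so the instantaneous fraction to N is constant: dC_N/d(−C_M) = k₁/(k₁+k₂) = 0.7837.
C_N = 0.7837·(C_{M0}−C_M) = 0.7837×3.658 = 2.87 mol/dm³.
C_P = (C_{M0}−C_M)−C_N = 0.7913 mol/dm³; S̃_{N/P} = 2.866/0.7913 = 3.62.

3.62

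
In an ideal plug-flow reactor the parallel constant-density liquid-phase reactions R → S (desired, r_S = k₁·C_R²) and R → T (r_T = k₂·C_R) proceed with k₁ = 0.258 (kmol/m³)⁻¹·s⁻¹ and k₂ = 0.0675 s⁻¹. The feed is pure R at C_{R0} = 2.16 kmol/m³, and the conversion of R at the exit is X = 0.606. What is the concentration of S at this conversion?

1.11 kmol/m³

C_R = C_{R0}(1−X) = 0.8510 kmol/m³.
Along a PFR/batch, dC_T/dC_R = −r_T/(r_S+r_T) = −k₂/(k₂+k₁·C_R).
Integrating from C_{R0} to C_R: C_T = (0.0675/0.258)·ln[(0.0675+0.258·2.16)/(0.0675+0.258·0.851)] = 0.2616·ln(0.6248/0.2871) = 0.2035 kmol/m³.
Then C_S = (C_{R0}−C_R) − C_T = 1.309 − 0.2035 = 1.105 kmol/m³.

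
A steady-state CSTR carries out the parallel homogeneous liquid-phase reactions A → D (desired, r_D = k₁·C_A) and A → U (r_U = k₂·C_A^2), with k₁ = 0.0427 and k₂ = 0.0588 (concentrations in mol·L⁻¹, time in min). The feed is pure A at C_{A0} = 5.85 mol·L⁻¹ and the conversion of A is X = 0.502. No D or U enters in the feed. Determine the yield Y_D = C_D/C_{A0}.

0.100

Exit C_A = C_{A0}(1−X) = 5.85×0.498 = 2.913 mol·L⁻¹.
Rates in a CSTR are evaluated at the outlet concentration: r_D = 0.0427×2.913 = 0.1244, r_U = 0.0588×2.913^2 = 0.4991.
Fraction of consumed A going to D: r_D/(r_D+r_U) = 0.1995.
C_D = 0.1995·C_{A0}·X = 0.1995×5.85×0.502 = 0.586 mol·L⁻¹; Y_D = C_D/C_{A0} = 0.100.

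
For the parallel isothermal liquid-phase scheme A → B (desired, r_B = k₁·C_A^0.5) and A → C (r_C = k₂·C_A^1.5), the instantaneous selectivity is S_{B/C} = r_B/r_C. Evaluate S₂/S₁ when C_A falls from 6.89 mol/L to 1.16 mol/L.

5.94

S_{B/C} = (k₁/k₂)·C_A⁻¹, so S₂/S₁ = (C_{A,2}/C_{A,1})⁻¹.
= 6.89/1.16 = 5.94.
Selectivity toward B rises as C_A falls — low-concentration operation is favoured.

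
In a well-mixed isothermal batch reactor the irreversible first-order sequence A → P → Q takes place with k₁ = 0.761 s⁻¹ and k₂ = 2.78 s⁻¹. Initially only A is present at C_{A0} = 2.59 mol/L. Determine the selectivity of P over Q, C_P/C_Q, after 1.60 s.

For first-order series with pure A initially, C_P(t) = k₁C_{A0}/(k₂−k₁)·(e^(−k₁t) − e^(−k₂t)).
e^(−k₁t) = e^(−0.761×1.60) = e^(−1.218) = 0.2959; e^(−k₂t) = e^(−4.448) = 0.01170.
C_P = 0.761×2.59/(2.78−0.761) × (0.2959−0.01170) = 0.9762×0.2842 = 0.2775 mol/L.
C_A = C_{A0}e^(−k₁t) = 0.7665 mol/L, so C_Q = C_{A0}−C_A−C_P = 1.546 mol/L; C_P/C_Q = 0.179.

0.179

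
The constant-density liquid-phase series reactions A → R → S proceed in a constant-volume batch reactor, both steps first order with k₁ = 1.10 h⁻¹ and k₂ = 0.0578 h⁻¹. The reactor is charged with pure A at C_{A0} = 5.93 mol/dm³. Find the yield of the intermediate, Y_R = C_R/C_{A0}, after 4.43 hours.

For first-order series with pure A initially, C_R(t) = k₁C_{A0}/(k₂−k₁)·(e^(−k₁t) − e^(−k₂t)).
e^(−k₁t) = e^(−1.10×4.43) = e^(−4.873) = 0.007650; e^(−k₂t) = e^(−0.2561) = 0.7741.
C_R = 1.10×5.93/(0.0578−1.10) × (0.007650−0.7741) = (-6.259)×(-0.7664) = 4.797 mol/dm³.
Y_R = C_R/C_{A0} = 4.797/5.93 = 0.809.

0.809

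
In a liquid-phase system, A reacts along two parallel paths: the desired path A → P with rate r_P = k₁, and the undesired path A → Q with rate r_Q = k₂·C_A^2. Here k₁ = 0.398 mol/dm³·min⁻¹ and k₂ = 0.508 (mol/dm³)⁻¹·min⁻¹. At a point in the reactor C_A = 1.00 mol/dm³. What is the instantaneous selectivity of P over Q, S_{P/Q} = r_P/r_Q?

S_{P/Q} = r_P/r_Q = (k₁)/(k₂·C_A^2) = (k₁/k₂)·C_A^-2.
= (0.398) / (0.508×1.000^2) = 0.3980/0.5080 = 0.783.

0.783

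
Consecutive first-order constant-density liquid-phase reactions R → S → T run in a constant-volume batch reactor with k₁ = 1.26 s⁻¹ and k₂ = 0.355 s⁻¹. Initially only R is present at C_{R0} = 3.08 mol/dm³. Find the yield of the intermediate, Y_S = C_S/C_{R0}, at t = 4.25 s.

0.301

Solving the coupled first-order balances gives C_S(t) = [k₁/(k₂−k₁)]·C_{R0}·(e^(−k₁t) − e^(−k₂t)).
e^(−k₁t) = e^(−1.26×4.25) = e^(−5.355) = 0.004724; e^(−k₂t) = e^(−1.509) = 0.2212.
C_S = 1.26×3.08/(0.355−1.26) × (0.004724−0.2212) = (-4.288)×(-0.2165) = 0.9282 mol/dm³.
Y_S = C_S/C_{R0} = 0.9282/3.08 = 0.301.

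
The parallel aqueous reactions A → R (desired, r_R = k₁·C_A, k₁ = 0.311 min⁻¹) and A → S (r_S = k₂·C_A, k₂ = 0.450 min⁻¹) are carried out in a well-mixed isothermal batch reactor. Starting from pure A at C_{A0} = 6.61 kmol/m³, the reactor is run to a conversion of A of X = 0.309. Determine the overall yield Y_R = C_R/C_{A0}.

C_A = C_{A0}(1−X) = 4.568 kmol/m³.
Both paths are first order in A, so the instantaneous fraction to R is constant: dC_R/d(−C_A) = k₁/(k₁+k₂) = 0.4087.
C_R = 0.4087·(C_{A0}−C_A) = 0.4087×2.042 = 0.835 kmol/m³.
Y_R = C_R/C_{A0} = 0.8347/6.61 = 0.126.

0.126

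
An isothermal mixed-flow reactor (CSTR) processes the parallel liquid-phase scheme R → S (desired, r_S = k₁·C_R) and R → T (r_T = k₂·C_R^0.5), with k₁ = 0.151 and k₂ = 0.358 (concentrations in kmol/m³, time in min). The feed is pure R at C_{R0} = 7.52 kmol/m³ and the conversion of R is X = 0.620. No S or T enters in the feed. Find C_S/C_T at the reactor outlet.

Exit C_R = C_{R0}(1−X) = 7.52×0.380 = 2.858 kmol/m³.
Rates in a CSTR are evaluated at the outlet concentration: r_S = 0.151×2.858 = 0.4315, r_T = 0.358×2.858^0.5 = 0.6052.
Overall selectivity = C_S/C_T = r_Sτ/(r_Tτ) = r_S/r_T = 0.713.

0.713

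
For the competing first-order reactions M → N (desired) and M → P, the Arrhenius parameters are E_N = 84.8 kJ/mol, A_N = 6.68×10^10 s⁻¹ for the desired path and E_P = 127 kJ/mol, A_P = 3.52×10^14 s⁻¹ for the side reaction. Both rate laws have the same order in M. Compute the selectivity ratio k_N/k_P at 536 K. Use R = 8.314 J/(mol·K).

k_N/k_P = (A_N/A_P)·exp[−(E_N−E_P)/(RT)] = (A_N/A_P)·exp[(E_P−E_N)/(RT)].
(E_P−E_N)/(RT) = (127−84.8)×10³/(8.314×536) = 42200/4456 = 9.470.
k_N/k_P = (6.68×10^10/3.52×10^14)·exp(9.470) = 1.898×10^-4 × 12961 = 2.46.

2.46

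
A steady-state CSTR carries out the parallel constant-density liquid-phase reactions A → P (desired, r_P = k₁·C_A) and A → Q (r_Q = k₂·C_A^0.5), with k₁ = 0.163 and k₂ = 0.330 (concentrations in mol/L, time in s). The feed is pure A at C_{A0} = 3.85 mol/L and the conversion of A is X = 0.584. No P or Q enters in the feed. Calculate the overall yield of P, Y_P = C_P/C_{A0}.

Exit C_A = C_{A0}(1−X) = 3.85×0.416 = 1.602 mol/L.
In a CSTR the entire volume is at exit conditions, so r_P = 0.163×1.602 = 0.2611 and r_Q = 0.330×1.602^0.5 = 0.4176.
Fraction of consumed A going to P: r_P/(r_P+r_Q) = 0.3847.
C_P = 0.3847·C_{A0}·X = 0.3847×3.85×0.584 = 0.865 mol/L; Y_P = C_P/C_{A0} = 0.225.

0.225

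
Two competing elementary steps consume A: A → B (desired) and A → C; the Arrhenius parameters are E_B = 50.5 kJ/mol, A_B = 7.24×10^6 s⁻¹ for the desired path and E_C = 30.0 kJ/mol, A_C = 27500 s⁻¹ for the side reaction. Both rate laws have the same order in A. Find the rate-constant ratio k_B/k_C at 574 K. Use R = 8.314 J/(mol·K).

k_B/k_C = (A_B/A_C)·exp[−(E_B−E_C)/(RT)] = (A_B/A_C)·exp[(E_C−E_B)/(RT)].
(E_C−E_B)/(RT) = (30.0−50.5)×10³/(8.314×574) = -20500/4772 = -4.296.
k_B/k_C = (7.24×10^6/27500)·exp(-4.296) = 263.3 × 0.01363 = 3.59.

3.59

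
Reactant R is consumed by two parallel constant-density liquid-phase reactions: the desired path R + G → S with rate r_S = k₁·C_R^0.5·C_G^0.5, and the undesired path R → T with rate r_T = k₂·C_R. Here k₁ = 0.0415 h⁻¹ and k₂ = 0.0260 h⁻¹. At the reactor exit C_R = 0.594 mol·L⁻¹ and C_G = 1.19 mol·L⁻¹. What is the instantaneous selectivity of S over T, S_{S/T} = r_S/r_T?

2.26

S_{S/T} = r_S/r_T = (k₁·C_R^0.5·C_G^0.5)/(k₂·C_R) = (k₁/k₂)·C_R^-0.5·C_G^0.5.
= (0.0415×0.5940^0.5×1.190^0.5) / (0.0260×0.5940) = 0.03489/0.01544 = 2.26.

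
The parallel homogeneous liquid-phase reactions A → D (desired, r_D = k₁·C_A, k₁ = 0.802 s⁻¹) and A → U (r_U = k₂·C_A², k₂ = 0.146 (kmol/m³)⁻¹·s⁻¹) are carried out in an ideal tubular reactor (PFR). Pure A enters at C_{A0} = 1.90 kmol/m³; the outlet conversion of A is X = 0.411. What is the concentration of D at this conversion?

0.613 kmol/m³

C_A = C_{A0}(1−X) = 1.119 kmol/m³.
Along a PFR/batch, dC_D/dC_A = −r_D/(r_D+r_U) = −k₁/(k₁+k₂·C_A).
Integrating from C_{A0} to C_A: C_D = (0.802/0.146)·ln[(0.802+0.146·1.90)/(0.802+0.146·1.12)] = 5.493·ln(1.079/0.9654) = 0.6132 kmol/m³.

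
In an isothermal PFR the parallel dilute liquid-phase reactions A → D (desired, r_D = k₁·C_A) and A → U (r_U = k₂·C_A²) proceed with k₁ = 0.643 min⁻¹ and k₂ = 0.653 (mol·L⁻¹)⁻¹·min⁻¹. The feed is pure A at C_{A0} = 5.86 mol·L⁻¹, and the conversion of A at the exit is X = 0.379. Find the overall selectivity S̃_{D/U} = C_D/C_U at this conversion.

C_A = C_{A0}(1−X) = 3.639 mol·L⁻¹.
Along a PFR/batch, dC_D/dC_A = −r_D/(r_D+r_U) = −k₁/(k₁+k₂·C_A).
Integrating from C_{A0} to C_A: C_D = (0.643/0.653)·ln[(0.643+0.653·5.86)/(0.643+0.653·3.64)] = 0.9847·ln(4.470/3.019) = 0.3863 mol·L⁻¹.
C_U = (C_{A0}−C_A)−C_D = 1.835 mol·L⁻¹; S̃_{D/U} = 0.3863/1.835 = 0.211.

0.211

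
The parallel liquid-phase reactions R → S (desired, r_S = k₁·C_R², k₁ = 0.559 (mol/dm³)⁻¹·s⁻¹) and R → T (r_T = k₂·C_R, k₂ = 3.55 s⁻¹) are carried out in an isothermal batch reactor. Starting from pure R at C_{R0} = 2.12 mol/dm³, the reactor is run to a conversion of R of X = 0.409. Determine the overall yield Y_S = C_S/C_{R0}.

C_R = C_{R0}(1−X) = 1.253 mol/dm³.
Along a PFR/batch, dC_T/dC_R = −r_T/(r_S+r_T) = −k₂/(k₂+k₁·C_R).
Integrating from C_{R0} to C_R: C_T = (3.55/0.559)·ln[(3.55+0.559·2.12)/(3.55+0.559·1.25)] = 6.351·ln(4.735/4.250) = 0.6858 mol/dm³.
Then C_S = (C_{R0}−C_R) − C_T = 0.8671 − 0.6858 = 0.1813 mol/dm³.
Y_S = C_S/C_{R0} = 0.1813/2.12 = 0.0855.

0.0855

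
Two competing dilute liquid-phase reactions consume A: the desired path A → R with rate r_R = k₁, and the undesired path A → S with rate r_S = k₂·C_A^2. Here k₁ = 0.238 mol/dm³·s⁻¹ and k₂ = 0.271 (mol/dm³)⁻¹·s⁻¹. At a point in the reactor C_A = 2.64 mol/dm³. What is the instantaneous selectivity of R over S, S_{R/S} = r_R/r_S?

S_{R/S} = r_R/r_S = (k₁)/(k₂·C_A^2) = (k₁/k₂)·C_A^-2.
= (0.238) / (0.271×2.640^2) = 0.2380/1.889 = 0.126.

0.126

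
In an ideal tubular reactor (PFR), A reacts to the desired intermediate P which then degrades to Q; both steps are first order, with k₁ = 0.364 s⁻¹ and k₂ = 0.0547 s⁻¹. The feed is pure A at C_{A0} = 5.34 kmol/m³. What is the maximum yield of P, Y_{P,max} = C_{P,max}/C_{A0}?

At the optimum, C_{P,max}/C_{A0} = (k₁/k₂)^[k₂/(k₂−k₁)].
= (0.364/0.0547)^(0.0547/(0.0547−0.364)) = (6.654)^(-0.1769) = 0.7152.

0.715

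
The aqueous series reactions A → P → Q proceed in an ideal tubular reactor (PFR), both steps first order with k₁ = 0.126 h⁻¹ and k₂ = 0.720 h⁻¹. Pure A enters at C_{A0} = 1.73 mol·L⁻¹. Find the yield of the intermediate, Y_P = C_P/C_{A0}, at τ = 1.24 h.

0.0946

For first-order series with pure A initially, C_P(τ) = k₁C_{A0}/(k₂−k₁)·(e^(−k₁τ) − e^(−k₂τ)).
e^(−k₁τ) = e^(−0.126×1.24) = e^(−0.1562) = 0.8554; e^(−k₂τ) = e^(−0.8928) = 0.4095.
C_P = 0.126×1.73/(0.720−0.126) × (0.8554−0.4095) = 0.3670×0.4458 = 0.1636 mol·L⁻¹.
Y_P = C_P/C_{A0} = 0.1636/1.73 = 0.0946.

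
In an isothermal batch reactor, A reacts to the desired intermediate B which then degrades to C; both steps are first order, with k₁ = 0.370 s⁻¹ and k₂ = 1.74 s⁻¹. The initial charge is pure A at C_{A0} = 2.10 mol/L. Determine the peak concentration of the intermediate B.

0.294 mol/L

Evaluating C_B at t_opt = ln(k₂/k₁)/(k₂−k₁) gives C_{B,max}/C_{A0} = (k₁/k₂)^[k₂/(k₂−k₁)].
= (0.370/1.74)^(1.74/(1.74−0.370)) = (0.2126)^(1.270) = 0.1400.
C_{B,max} = 0.1400×2.10 = 0.294 mol/L.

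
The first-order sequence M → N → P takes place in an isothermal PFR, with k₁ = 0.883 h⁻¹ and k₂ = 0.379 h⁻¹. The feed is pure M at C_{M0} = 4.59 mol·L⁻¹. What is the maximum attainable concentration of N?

2.43 mol·L⁻¹

At the optimum, C_{N,max}/C_{M0} = (k₁/k₂)^[k₂/(k₂−k₁)].
= (0.883/0.379)^(0.379/(0.379−0.883)) = (2.330)^(-0.7520) = 0.5294.
C_{N,max} = 0.5294×4.59 = 2.43 mol·L⁻¹.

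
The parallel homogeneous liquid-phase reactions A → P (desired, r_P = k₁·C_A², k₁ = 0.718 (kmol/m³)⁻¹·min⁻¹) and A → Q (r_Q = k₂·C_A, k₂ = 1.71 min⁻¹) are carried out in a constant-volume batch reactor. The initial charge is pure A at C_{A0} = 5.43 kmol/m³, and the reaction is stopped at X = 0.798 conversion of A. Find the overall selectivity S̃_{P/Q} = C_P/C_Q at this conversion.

1.25

C_A = C_{A0}(1−X) = 1.097 kmol/m³.
Along a PFR/batch, dC_Q/dC_A = −r_Q/(r_P+r_Q) = −k₂/(k₂+k₁·C_A).
Integrating from C_{A0} to C_A: C_Q = (1.71/0.718)·ln[(1.71+0.718·5.43)/(1.71+0.718·1.10)] = 2.382·ln(5.609/2.498) = 1.927 kmol/m³.
Then C_P = (C_{A0}−C_A) − C_Q = 4.333 − 1.927 = 2.406 kmol/m³.
S̃_{P/Q} = C_P/C_Q = 2.406/1.927 = 1.25.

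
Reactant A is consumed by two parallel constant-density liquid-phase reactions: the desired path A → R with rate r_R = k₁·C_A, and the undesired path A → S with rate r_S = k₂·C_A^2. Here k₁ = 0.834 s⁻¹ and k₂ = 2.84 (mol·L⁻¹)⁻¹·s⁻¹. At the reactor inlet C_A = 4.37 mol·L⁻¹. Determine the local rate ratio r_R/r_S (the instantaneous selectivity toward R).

S_{R/S} = r_R/r_S = (k₁·C_A)/(k₂·C_A^2) = (k₁/k₂)·C_A⁻¹.
= (0.834×4.370) / (2.84×4.370^2) = 3.645/54.24 = 0.0672.

0.0672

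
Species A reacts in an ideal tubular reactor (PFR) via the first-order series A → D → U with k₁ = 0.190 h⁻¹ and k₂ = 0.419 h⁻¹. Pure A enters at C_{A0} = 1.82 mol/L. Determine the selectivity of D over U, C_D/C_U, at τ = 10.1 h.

0.148

The intermediate concentration in a first-order A→B→C sequence is C_D = k₁C_{A0}(e^(−k₁τ) − e^(−k₂τ))/(k₂−k₁).
e^(−k₁τ) = e^(−0.190×10.1) = e^(−1.919) = 0.1468; e^(−k₂τ) = e^(−4.232) = 0.01452.
C_D = 0.190×1.82/(0.419−0.190) × (0.1468−0.01452) = 1.510×0.1322 = 0.1997 mol/L.
C_A = C_{A0}e^(−k₁τ) = 0.2671 mol/L, so C_U = C_{A0}−C_A−C_D = 1.353 mol/L; C_D/C_U = 0.148.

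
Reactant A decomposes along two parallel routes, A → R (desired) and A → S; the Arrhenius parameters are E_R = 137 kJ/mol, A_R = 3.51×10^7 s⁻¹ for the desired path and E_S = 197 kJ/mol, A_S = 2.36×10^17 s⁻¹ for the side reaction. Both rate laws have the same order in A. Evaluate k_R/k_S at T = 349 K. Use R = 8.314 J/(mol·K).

k_R/k_S = (A_R/A_S)·exp[−(E_R−E_S)/(RT)] = (A_R/A_S)·exp[(E_S−E_R)/(RT)].
(E_S−E_R)/(RT) = (197−137)×10³/(8.314×349) = 60000/2902 = 20.68.
k_R/k_S = (3.51×10^7/2.36×10^17)·exp(20.68) = 1.487×10^-10 × 9.561×10^8 = 0.142.

0.142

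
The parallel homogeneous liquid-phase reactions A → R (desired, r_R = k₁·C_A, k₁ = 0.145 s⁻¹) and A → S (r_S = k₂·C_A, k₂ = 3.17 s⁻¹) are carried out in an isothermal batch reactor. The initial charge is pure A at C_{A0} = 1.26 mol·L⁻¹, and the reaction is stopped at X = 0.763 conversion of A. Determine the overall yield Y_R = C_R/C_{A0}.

C_A = C_{A0}(1−X) = 0.2986 mol·L⁻¹.
Both paths are first order in A, so the instantaneous fraction to R is constant: dC_R/d(−C_A) = k₁/(k₁+k₂) = 0.04374.
C_R = 0.04374·(C_{A0}−C_A) = 0.04374×0.9614 = 0.0421 mol·L⁻¹.
Y_R = C_R/C_{A0} = 0.04205/1.26 = 0.0334.

0.0334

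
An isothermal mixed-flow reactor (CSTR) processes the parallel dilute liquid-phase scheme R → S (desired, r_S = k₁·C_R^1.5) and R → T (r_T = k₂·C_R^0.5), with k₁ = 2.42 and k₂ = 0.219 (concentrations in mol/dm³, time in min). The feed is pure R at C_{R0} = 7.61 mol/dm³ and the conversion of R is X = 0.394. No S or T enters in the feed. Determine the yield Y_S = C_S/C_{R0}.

Exit C_R = C_{R0}(1−X) = 7.61×0.606 = 4.612 mol/dm³.
In a CSTR the entire volume is at exit conditions, so r_S = 2.42×4.612^1.5 = 23.97 and r_T = 0.219×4.612^0.5 = 0.4703.
Fraction of consumed R going to S: r_S/(r_S+r_T) = 0.9808.
C_S = 0.9808·C_{R0}·X = 0.9808×7.61×0.394 = 2.94 mol/dm³; Y_S = C_S/C_{R0} = 0.386.

0.386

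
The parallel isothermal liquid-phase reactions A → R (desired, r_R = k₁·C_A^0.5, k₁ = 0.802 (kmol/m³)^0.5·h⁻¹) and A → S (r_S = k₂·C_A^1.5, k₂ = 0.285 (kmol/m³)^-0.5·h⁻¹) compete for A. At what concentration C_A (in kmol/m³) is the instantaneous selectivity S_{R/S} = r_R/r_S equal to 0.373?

S_{R/S} = (k₁/k₂)·C_A⁻¹ ⇒ C_A = (S·k₂/k₁)^(-1).
= (0.373×0.285/0.802)^(-1) = (0.1325)^(-1) = 7.54 kmol/m³.

7.54 kmol/m³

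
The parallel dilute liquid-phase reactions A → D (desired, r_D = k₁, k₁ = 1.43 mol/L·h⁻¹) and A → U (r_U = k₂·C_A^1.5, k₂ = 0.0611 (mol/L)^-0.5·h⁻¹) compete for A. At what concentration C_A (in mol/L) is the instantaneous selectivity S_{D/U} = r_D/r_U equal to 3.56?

S_{D/U} = (k₁/k₂)·C_A^-1.5 ⇒ C_A = (S·k₂/k₁)^(1/(-1.5)).
= (3.56×0.0611/1.43)^(-0.6667) = (0.1521)^(-0.6667) = 3.51 mol/L.

3.51 mol/L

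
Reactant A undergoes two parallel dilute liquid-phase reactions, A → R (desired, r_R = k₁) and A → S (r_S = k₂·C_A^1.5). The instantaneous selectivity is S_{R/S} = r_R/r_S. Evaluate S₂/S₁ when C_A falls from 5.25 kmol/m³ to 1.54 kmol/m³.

S_{R/S} = (k₁/k₂)·C_A^-1.5, so S₂/S₁ = (C_{A,2}/C_{A,1})^-1.5.
= (1.54/5.25)^(-1.5) = (0.2933)^(-1.5) = 6.29.

6.29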